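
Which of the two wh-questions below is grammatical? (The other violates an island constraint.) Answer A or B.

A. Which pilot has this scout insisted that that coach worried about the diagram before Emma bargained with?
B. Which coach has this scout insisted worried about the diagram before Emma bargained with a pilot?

In A, the wh-phrase is extracted from inside an adjunct island (introduced by "before"), which blocks movement.
In B, the extraction path crosses only that-complement boundaries, which are transparent.
So B is grammatical.

B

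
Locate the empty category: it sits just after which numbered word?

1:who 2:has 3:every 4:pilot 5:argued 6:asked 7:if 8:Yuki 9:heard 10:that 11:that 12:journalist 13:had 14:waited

5

The displaced element is "who" (word 1).
It is linked across 1 clause boundary (Ø).
It functions as the subject of "asked", so the gap sits immediately after word 5 ("argued").
Base order: Every pilot has argued who asked if Yuki heard that that journalist had waited.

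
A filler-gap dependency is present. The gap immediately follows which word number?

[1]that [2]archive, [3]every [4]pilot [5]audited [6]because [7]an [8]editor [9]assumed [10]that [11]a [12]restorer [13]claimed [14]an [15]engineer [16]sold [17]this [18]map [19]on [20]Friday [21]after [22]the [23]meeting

The displaced element is "that archive" (word 2).
It functions as the direct object of "audited", so the gap sits immediately after word 5 ("audited").
Base order: Every pilot audited that archive because an editor assumed that a restorer claimed an engineer sold this map on Friday after the meeting.

5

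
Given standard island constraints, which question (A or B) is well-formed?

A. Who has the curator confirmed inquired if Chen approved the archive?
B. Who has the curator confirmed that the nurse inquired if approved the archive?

A

In B, the wh-phrase is extracted from inside a wh-island (introduced by "if"), which blocks movement.
In A, the extraction path crosses only that-complement boundaries, which are transparent.
So A is grammatical.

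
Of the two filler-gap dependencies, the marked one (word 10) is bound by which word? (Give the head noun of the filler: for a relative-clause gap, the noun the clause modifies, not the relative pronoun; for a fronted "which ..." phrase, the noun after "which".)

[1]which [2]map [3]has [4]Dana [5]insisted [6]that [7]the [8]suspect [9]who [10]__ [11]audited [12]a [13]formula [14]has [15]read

The marked gap is inside the relative clause, the subject of "audited".
Its filler is the head noun "suspect" (via "who"), at word 8.
(The other dependency links word 2 to a gap after word 15.)

8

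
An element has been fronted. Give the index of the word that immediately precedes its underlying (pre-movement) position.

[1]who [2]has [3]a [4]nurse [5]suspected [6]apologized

5

The displaced element is "who" (word 1).
It is linked across 1 clause boundary (Ø).
It functions as the subject of "apologized", so the gap sits immediately after word 5 ("suspected").
Base order: A nurse has suspected who apologized.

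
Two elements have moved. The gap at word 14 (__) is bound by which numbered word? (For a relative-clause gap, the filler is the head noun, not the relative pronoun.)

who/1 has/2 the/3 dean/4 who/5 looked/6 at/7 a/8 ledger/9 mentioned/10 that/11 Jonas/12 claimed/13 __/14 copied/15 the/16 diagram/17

1

The marked gap is the subject of "copied".
Its filler is the fronted wh-phrase "who", at word 1.
(The other dependency links word 4 to a gap after word 5.)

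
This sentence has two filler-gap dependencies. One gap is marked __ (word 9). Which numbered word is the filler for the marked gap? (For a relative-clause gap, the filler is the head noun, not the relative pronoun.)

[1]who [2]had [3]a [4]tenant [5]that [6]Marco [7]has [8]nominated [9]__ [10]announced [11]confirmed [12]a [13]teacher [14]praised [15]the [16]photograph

4

The marked gap is inside the relative clause, the direct object of "nominated".
Its filler is the head noun "tenant" (via "that"), at word 4.
(The other dependency links word 1 to a gap after word 10.)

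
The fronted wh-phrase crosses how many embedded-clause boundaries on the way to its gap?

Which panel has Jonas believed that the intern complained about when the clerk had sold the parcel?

1

"which panel" is extracted from the PP object of "complained".
Boundaries crossed, outermost first: [that] — 1 in total.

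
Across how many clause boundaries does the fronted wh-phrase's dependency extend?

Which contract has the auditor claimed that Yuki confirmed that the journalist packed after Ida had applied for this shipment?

2

"which contract" is extracted from the object of "packed".
Boundaries crossed, outermost first: [that], [that] — 2 in total.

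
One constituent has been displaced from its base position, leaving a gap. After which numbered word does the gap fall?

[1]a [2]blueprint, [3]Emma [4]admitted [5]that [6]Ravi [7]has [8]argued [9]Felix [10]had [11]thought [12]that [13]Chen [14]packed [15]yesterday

The displaced element is "a blueprint" (word 2).
It is linked across 3 clause boundaries (that → Ø → that).
It functions as the direct object of "packed", so the gap sits immediately after word 14 ("packed").
Base order: Emma admitted that Ravi has argued Felix had thought that Chen packed a blueprint yesterday.

14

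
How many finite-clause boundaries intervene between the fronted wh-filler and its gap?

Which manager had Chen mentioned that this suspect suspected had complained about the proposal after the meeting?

"which manager" is extracted from the subject of "complained".
Boundaries crossed, outermost first: [that], [Ø] — 2 in total.

2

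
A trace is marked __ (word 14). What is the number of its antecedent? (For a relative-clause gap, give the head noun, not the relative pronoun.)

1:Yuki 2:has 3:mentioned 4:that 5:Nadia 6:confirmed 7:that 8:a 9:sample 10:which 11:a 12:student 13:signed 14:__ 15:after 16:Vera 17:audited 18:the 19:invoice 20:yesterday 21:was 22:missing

The gap at 14 is the object of "signed", inside a relative clause.
The relative pronoun is "which" (word 10); it is bound by the head noun immediately before it.
Its filler is the head noun "sample", at word 9.

9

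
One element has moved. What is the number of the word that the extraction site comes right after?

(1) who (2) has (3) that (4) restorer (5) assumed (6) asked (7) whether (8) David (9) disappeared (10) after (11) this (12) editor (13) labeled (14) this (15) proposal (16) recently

5

The displaced element is "who" (word 1).
It is linked across 1 clause boundary (Ø).
It functions as the subject of "asked", so the gap sits immediately after word 5 ("assumed").
Base order: That restorer has assumed that who asked whether David disappeared after this editor labeled this proposal recently.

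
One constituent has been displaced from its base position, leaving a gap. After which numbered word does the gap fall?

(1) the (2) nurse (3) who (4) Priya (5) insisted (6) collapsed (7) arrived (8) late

The displaced element is "the nurse" (word 2).
It is linked across 1 clause boundary (Ø).
It functions as the subject of "collapsed", so the gap sits immediately after word 5 ("insisted").
Base order: Priya insisted that the nurse collapsed.

5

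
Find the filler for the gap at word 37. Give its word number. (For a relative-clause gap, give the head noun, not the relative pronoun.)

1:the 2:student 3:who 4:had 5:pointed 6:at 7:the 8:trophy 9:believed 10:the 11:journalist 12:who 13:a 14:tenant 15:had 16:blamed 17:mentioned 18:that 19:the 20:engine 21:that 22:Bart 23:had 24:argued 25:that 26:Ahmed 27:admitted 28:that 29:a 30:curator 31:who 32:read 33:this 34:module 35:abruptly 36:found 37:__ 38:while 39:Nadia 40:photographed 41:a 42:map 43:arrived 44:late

The gap at 37 is the object of "found", inside a relative clause.
The relative pronoun is "that" (word 21); it is bound by the head noun immediately before it.
Its filler is the head noun "engine", at word 20.

20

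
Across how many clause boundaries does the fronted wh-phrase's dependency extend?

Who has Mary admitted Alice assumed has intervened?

2

"who" is extracted from the subject of "intervened".
Boundaries crossed, outermost first: [Ø], [Ø] — 2 in total.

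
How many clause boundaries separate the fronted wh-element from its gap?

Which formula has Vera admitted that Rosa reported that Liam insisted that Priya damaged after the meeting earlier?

3

"which formula" is extracted from the object of "damaged".
Boundaries crossed, outermost first: [that], [that], [that] — 3 in total.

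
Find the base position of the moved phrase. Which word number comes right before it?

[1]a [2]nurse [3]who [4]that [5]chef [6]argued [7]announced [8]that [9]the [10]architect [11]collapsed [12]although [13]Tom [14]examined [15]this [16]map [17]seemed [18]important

6

The displaced element is "a nurse" (word 2).
It is linked across 1 clause boundary (Ø).
It functions as the subject of "announced", so the gap sits immediately after word 6 ("argued").
Base order: That chef argued that a nurse announced that the architect collapsed although Tom examined this map.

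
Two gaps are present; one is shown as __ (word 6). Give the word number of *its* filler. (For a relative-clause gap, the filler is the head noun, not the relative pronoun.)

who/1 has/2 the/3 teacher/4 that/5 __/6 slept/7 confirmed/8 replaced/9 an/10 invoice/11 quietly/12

The marked gap is inside the relative clause, the subject of "slept".
Its filler is the head noun "teacher" (via "that"), at word 4.
(The other dependency links word 1 to a gap after word 8.)

4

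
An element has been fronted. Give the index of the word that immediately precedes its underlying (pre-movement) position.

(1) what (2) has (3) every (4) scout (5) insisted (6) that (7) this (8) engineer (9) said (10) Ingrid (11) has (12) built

The displaced element is "what" (word 1).
It is linked across 2 clause boundaries (that → Ø).
It functions as the direct object of "built", so the gap sits immediately after word 12 ("built").
Base order: Every scout has insisted that this engineer said Ingrid has built what.

12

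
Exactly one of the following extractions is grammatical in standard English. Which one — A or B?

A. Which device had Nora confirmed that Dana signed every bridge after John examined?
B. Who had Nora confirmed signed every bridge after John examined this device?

B

In A, the wh-phrase is extracted from inside an adjunct island (introduced by "after"), which blocks movement.
In B, the extraction path crosses only that-complement boundaries, which are transparent.
So B is grammatical.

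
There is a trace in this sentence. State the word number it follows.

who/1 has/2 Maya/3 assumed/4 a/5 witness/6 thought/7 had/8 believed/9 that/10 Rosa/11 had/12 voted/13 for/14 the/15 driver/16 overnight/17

7

The displaced element is "who" (word 1).
It is linked across 2 clause boundaries (Ø → Ø).
It functions as the subject of "believed", so the gap sits immediately after word 7 ("thought").
Base order: Maya has assumed a witness thought that who had believed that Rosa had voted for the driver overnight.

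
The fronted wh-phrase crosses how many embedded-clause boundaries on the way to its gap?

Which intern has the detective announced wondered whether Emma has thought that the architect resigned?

"which intern" is extracted from the subject of "wondered".
Boundaries crossed, outermost first: [Ø] — 1 in total.

1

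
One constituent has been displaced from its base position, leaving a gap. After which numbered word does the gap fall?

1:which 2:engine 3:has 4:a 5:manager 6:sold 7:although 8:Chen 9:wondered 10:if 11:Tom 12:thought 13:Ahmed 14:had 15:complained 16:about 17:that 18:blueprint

The displaced element is "which engine" (word 2).
It functions as the direct object of "sold", so the gap sits immediately after word 6 ("sold").
Base order: A manager has sold which engine although Chen wondered if Tom thought Ahmed had complained about that blueprint.

6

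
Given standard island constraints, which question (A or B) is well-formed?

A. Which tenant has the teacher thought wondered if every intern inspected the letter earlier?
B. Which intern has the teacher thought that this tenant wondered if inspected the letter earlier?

A

In B, the wh-phrase is extracted from inside a wh-island (introduced by "if"), which blocks movement.
In A, the extraction path crosses only that-complement boundaries, which are transparent.
So A is grammatical.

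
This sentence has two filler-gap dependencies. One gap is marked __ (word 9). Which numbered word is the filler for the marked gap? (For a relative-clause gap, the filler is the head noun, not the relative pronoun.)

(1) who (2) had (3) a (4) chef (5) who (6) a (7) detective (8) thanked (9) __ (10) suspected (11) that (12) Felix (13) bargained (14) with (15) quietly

The marked gap is inside the relative clause, the direct object of "thanked".
Its filler is the head noun "chef" (via "who"), at word 4.
(The other dependency links word 1 to a gap after word 14.)

4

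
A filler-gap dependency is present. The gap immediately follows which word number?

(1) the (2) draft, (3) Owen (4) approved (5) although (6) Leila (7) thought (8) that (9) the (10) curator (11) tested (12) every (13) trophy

The displaced element is "the draft" (word 2).
It functions as the direct object of "approved", so the gap sits immediately after word 4 ("approved").
Base order: Owen approved the draft although Leila thought that the curator tested every trophy.

4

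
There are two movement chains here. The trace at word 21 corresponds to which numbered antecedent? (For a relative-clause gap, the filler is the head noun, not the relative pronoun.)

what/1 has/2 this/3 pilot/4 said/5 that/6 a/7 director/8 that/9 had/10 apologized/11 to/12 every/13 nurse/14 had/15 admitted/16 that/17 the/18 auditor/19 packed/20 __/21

1

The marked gap is the direct object of "packed".
Its filler is the fronted wh-phrase "what", at word 1.
(The other dependency links word 8 to a gap after word 9.)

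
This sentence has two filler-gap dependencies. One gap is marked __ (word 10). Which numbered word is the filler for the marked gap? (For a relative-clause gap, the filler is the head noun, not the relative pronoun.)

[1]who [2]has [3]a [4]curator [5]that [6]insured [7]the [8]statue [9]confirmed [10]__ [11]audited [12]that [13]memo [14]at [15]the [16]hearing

1

The marked gap is the subject of "audited".
Its filler is the fronted wh-phrase "who", at word 1.
(The other dependency links word 4 to a gap after word 5.)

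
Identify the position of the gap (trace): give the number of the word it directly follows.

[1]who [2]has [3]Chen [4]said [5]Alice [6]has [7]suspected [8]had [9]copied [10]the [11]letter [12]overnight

7

The displaced element is "who" (word 1).
It is linked across 2 clause boundaries (Ø → Ø).
It functions as the subject of "copied", so the gap sits immediately after word 7 ("suspected").
Base order: Chen has said Alice has suspected that who had copied the letter overnight.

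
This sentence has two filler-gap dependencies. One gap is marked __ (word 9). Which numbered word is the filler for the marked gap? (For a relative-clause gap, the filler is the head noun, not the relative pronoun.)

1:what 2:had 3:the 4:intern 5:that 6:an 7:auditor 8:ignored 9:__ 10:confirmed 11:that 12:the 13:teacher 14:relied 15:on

The marked gap is inside the relative clause, the direct object of "ignored".
Its filler is the head noun "intern" (via "that"), at word 4.
(The other dependency links word 1 to a gap after word 15.)

4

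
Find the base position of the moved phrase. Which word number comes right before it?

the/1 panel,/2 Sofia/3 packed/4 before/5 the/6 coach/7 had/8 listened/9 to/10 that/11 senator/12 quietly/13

4

The displaced element is "the panel" (word 2).
It functions as the direct object of "packed", so the gap sits immediately after word 4 ("packed").
Base order: Sofia packed the panel before the coach had listened to that senator quietly.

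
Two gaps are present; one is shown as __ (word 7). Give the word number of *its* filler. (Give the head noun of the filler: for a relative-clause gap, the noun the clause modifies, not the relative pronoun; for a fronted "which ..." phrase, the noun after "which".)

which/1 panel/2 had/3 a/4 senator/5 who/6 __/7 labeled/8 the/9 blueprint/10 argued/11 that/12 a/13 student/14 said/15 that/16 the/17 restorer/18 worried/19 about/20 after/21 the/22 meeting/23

5

The marked gap is inside the relative clause, the subject of "labeled".
Its filler is the head noun "senator" (via "who"), at word 5.
(The other dependency links word 2 to a gap after word 20.)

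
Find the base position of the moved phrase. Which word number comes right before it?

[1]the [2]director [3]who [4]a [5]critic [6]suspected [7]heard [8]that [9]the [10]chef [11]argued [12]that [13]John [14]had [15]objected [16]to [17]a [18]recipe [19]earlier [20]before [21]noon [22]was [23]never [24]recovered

6

The displaced element is "the director" (word 2).
It is linked across 1 clause boundary (Ø).
It functions as the subject of "heard", so the gap sits immediately after word 6 ("suspected").
Base order: A critic suspected the director heard that the chef argued that John had objected to a recipe earlier before noon.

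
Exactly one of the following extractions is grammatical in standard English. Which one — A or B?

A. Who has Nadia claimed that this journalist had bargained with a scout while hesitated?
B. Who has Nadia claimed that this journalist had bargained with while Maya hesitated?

B

In A, the wh-phrase is extracted from inside an adjunct island (introduced by "while"), which blocks movement.
In B, the extraction path crosses only that-complement boundaries, which are transparent.
So B is grammatical.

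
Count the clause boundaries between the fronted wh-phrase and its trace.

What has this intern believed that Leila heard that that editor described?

2

"what" is extracted from the object of "described".
Boundaries crossed, outermost first: [that], [that] — 2 in total.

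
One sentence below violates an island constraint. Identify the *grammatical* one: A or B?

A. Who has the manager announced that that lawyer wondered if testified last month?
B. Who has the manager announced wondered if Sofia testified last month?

B

In A, the wh-phrase is extracted from inside a wh-island (introduced by "if"), which blocks movement.
In B, the extraction path crosses only that-complement boundaries, which are transparent.
So B is grammatical.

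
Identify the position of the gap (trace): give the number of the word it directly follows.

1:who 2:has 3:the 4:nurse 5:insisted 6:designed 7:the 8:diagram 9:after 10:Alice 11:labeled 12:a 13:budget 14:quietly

5

The displaced element is "who" (word 1).
It is linked across 1 clause boundary (Ø).
It functions as the subject of "designed", so the gap sits immediately after word 5 ("insisted").
Base order: The nurse has insisted who designed the diagram after Alice labeled a budget quietly.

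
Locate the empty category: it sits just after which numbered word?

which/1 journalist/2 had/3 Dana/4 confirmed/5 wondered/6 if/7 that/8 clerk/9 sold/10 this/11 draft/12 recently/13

The displaced element is "which journalist" (word 2).
It is linked across 1 clause boundary (Ø).
It functions as the subject of "wondered", so the gap sits immediately after word 5 ("confirmed").
Base order: Dana had confirmed that which journalist wondered if that clerk sold this draft recently.

5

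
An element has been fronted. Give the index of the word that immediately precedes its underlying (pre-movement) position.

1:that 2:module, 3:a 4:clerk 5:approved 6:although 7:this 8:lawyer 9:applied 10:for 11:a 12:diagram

5

The displaced element is "that module" (word 2).
It functions as the direct object of "approved", so the gap sits immediately after word 5 ("approved").
Base order: A clerk approved that module although this lawyer applied for a diagram.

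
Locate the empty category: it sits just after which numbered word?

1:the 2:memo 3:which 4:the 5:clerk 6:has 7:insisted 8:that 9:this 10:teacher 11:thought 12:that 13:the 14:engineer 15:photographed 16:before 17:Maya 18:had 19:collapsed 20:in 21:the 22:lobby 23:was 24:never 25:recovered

15

The displaced element is "the memo" (word 2).
It is linked across 2 clause boundaries (that → that).
It functions as the direct object of "photographed", so the gap sits immediately after word 15 ("photographed").
Base order: The clerk has insisted that this teacher thought that the engineer photographed the memo before Maya had collapsed in the lobby.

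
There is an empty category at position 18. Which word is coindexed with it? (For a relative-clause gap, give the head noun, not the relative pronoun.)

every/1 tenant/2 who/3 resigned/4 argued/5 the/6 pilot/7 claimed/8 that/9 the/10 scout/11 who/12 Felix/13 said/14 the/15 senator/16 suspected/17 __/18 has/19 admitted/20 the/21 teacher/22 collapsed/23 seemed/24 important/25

11

The gap at 18 is the subject of "admitted", inside a relative clause.
The relative pronoun is "who" (word 12); it is bound by the head noun immediately before it.
Its filler is the head noun "scout", at word 11.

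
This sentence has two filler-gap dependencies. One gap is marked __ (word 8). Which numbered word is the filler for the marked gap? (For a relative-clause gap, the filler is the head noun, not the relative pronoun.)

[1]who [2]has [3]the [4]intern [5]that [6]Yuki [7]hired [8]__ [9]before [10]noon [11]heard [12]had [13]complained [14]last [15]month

The marked gap is inside the relative clause, the direct object of "hired".
Its filler is the head noun "intern" (via "that"), at word 4.
(The other dependency links word 1 to a gap after word 11.)

4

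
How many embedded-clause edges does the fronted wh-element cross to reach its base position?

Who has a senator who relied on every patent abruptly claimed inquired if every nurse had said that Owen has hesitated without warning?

"who" is extracted from the subject of "inquired".
Boundaries crossed, outermost first: [Ø] — 1 in total.

1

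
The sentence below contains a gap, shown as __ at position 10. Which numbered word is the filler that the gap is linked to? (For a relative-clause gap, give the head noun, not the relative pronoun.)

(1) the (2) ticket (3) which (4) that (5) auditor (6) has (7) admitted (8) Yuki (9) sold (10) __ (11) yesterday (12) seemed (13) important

The gap at 10 is the object of "sold", inside a relative clause.
The relative pronoun is "which" (word 3); it is bound by the head noun immediately before it.
Its filler is the head noun "ticket", at word 2.

2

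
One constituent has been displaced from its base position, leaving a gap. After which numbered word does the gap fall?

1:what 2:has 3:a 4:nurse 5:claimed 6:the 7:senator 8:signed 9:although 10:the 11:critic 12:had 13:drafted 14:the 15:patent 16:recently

The displaced element is "what" (word 1).
It is linked across 1 clause boundary (Ø).
It functions as the direct object of "signed", so the gap sits immediately after word 8 ("signed").
Base order: A nurse has claimed the senator signed what although the critic had drafted the patent recently.

8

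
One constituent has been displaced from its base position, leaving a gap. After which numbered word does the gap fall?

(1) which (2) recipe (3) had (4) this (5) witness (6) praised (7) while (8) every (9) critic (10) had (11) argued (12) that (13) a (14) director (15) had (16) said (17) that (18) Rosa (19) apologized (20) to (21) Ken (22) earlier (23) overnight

The displaced element is "which recipe" (word 2).
It functions as the direct object of "praised", so the gap sits immediately after word 6 ("praised").
Base order: This witness had praised which recipe while every critic had argued that a director had said that Rosa apologized to Ken earlier overnight.

6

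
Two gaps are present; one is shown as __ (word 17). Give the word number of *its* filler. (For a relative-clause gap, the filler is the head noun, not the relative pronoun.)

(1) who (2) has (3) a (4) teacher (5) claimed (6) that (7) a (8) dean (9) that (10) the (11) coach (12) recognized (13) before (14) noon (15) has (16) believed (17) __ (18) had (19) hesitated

1

The marked gap is the subject of "hesitated".
Its filler is the fronted wh-phrase "who", at word 1.
(The other dependency links word 8 to a gap after word 12.)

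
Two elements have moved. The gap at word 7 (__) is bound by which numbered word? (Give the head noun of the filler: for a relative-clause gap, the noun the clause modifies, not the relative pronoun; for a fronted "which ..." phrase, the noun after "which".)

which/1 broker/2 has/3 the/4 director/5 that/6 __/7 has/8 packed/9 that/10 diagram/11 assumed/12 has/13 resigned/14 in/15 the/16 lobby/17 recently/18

5

The marked gap is inside the relative clause, the subject of "packed".
Its filler is the head noun "director" (via "that"), at word 5.
(The other dependency links word 2 to a gap after word 12.)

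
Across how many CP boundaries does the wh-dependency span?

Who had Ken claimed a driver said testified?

"who" is extracted from the subject of "testified".
Boundaries crossed, outermost first: [Ø], [Ø] — 2 in total.

2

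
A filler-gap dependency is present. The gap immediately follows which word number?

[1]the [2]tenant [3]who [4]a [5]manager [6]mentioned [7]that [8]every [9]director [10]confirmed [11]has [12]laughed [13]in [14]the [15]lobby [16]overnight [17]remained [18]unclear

10

The displaced element is "the tenant" (word 2).
It is linked across 2 clause boundaries (that → Ø).
It functions as the subject of "laughed", so the gap sits immediately after word 10 ("confirmed").
Base order: A manager mentioned that every director confirmed the tenant has laughed in the lobby overnight.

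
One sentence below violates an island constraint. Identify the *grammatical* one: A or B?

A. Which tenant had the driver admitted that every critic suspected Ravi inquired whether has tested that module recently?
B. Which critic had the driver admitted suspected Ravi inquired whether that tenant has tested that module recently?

B

In A, the wh-phrase is extracted from inside a wh-island (introduced by "whether"), which blocks movement.
In B, the extraction path crosses only that-complement boundaries, which are transparent.
So B is grammatical.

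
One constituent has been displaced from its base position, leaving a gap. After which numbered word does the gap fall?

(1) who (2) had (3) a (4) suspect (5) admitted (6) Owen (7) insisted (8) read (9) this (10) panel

The displaced element is "who" (word 1).
It is linked across 2 clause boundaries (Ø → Ø).
It functions as the subject of "read", so the gap sits immediately after word 7 ("insisted").
Base order: A suspect had admitted Owen insisted that who read this panel.

7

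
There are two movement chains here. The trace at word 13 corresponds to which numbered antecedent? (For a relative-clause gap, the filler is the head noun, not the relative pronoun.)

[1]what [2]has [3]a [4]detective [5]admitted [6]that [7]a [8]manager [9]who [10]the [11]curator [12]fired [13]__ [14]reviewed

8

The marked gap is inside the relative clause, the direct object of "fired".
Its filler is the head noun "manager" (via "who"), at word 8.
(The other dependency links word 1 to a gap after word 14.)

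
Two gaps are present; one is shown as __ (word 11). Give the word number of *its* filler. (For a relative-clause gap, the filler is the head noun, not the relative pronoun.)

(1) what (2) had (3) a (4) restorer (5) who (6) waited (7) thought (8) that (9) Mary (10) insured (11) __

1

The marked gap is the direct object of "insured".
Its filler is the fronted wh-phrase "what", at word 1.
(The other dependency links word 4 to a gap after word 5.)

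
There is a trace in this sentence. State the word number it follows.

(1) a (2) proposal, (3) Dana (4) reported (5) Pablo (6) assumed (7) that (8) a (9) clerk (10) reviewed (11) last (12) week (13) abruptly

The displaced element is "a proposal" (word 2).
It is linked across 2 clause boundaries (Ø → that).
It functions as the direct object of "reviewed", so the gap sits immediately after word 10 ("reviewed").
Base order: Dana reported Pablo assumed that a clerk reviewed a proposal last week abruptly.

10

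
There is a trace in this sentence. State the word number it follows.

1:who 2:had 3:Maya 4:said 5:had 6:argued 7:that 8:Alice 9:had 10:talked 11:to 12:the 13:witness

4

The displaced element is "who" (word 1).
It is linked across 1 clause boundary (Ø).
It functions as the subject of "argued", so the gap sits immediately after word 4 ("said").
Base order: Maya had said that who had argued that Alice had talked to the witness.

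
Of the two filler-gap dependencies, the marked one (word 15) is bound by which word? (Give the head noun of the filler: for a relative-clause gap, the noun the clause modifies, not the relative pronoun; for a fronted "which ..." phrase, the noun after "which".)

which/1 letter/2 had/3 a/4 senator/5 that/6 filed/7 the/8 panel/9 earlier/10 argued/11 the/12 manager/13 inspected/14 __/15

The marked gap is the direct object of "inspected".
Its filler is the fronted wh-phrase "which letter", at word 2.
(The other dependency links word 5 to a gap after word 6.)

2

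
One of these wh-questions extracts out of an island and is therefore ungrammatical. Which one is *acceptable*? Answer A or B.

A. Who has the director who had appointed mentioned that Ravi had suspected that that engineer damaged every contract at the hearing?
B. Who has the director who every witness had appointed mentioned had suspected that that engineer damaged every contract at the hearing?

B

In A, the wh-phrase is extracted from inside a complex-NP island (relative clause) (introduced by "who"), which blocks movement.
In B, the extraction path crosses only that-complement boundaries, which are transparent.
So B is grammatical.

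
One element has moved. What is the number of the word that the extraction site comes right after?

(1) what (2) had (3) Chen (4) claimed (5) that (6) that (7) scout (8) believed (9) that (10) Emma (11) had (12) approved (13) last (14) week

The displaced element is "what" (word 1).
It is linked across 2 clause boundaries (that → that).
It functions as the direct object of "approved", so the gap sits immediately after word 12 ("approved").
Base order: Chen had claimed that that scout believed that Emma had approved what last week.

12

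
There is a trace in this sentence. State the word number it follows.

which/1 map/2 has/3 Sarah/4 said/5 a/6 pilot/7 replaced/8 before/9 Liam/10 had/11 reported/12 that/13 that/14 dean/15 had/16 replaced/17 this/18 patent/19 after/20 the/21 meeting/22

The displaced element is "which map" (word 2).
It is linked across 1 clause boundary (Ø).
It functions as the direct object of "replaced", so the gap sits immediately after word 8 ("replaced").
Base order: Sarah has said a pilot replaced which map before Liam had reported that that dean had replaced this patent after the meeting.

8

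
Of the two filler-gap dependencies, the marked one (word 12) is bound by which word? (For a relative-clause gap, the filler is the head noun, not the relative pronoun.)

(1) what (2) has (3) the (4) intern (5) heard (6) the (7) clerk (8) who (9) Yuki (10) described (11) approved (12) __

The marked gap is the direct object of "approved".
Its filler is the fronted wh-phrase "what", at word 1.
(The other dependency links word 7 to a gap after word 10.)

1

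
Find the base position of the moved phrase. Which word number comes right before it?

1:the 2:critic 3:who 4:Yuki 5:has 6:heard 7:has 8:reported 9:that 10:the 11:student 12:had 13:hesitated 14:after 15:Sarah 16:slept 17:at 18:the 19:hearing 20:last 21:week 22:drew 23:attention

The displaced element is "the critic" (word 2).
It is linked across 1 clause boundary (Ø).
It functions as the subject of "reported", so the gap sits immediately after word 6 ("heard").
Base order: Yuki has heard that the critic has reported that the student had hesitated after Sarah slept at the hearing last week.

6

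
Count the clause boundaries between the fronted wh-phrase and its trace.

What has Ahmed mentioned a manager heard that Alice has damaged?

2

"what" is extracted from the object of "damaged".
Boundaries crossed, outermost first: [Ø], [that] — 2 in total.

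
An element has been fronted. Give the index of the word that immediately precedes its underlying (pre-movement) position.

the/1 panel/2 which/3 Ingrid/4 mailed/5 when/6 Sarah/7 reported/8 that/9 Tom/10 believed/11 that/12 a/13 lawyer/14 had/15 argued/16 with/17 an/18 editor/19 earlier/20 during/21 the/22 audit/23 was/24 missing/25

5

The displaced element is "the panel" (word 2).
It functions as the direct object of "mailed", so the gap sits immediately after word 5 ("mailed").
Base order: Ingrid mailed the panel when Sarah reported that Tom believed that a lawyer had argued with an editor earlier during the audit.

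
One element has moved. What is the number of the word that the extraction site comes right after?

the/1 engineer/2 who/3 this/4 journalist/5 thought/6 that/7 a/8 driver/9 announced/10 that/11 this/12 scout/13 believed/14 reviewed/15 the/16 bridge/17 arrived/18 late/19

The displaced element is "the engineer" (word 2).
It is linked across 3 clause boundaries (that → that → Ø).
It functions as the subject of "reviewed", so the gap sits immediately after word 14 ("believed").
Base order: This journalist thought that a driver announced that this scout believed that the engineer reviewed the bridge.

14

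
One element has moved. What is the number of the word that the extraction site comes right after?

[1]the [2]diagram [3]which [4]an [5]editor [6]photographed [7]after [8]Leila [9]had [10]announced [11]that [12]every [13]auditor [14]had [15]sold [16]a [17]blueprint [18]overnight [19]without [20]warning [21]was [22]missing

The displaced element is "the diagram" (word 2).
It functions as the direct object of "photographed", so the gap sits immediately after word 6 ("photographed").
Base order: An editor photographed the diagram after Leila had announced that every auditor had sold a blueprint overnight without warning.

6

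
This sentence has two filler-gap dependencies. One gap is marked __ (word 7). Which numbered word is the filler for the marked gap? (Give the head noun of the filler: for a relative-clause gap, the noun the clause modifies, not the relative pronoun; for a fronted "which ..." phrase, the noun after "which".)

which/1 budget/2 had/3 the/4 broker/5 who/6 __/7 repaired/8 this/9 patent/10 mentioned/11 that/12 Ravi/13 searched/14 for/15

The marked gap is inside the relative clause, the subject of "repaired".
Its filler is the head noun "broker" (via "who"), at word 5.
(The other dependency links word 2 to a gap after word 15.)

5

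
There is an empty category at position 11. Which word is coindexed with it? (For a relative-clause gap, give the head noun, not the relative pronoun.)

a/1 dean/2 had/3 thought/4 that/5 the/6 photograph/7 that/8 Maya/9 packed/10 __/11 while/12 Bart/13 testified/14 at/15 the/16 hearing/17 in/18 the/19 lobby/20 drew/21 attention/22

The gap at 11 is the object of "packed", inside a relative clause.
The relative pronoun is "that" (word 8); it is bound by the head noun immediately before it.
Its filler is the head noun "photograph", at word 7.

7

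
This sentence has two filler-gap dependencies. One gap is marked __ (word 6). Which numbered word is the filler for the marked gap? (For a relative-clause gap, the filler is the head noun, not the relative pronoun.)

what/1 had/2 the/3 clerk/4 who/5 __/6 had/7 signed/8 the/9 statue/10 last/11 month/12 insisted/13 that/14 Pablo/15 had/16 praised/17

4

The marked gap is inside the relative clause, the subject of "signed".
Its filler is the head noun "clerk" (via "who"), at word 4.
(The other dependency links word 1 to a gap after word 17.)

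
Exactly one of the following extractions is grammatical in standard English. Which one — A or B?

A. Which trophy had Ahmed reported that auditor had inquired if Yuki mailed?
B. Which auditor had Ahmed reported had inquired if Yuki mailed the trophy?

B

In A, the wh-phrase is extracted from inside a wh-island (introduced by "if"), which blocks movement.
In B, the extraction path crosses only that-complement boundaries, which are transparent.
So B is grammatical.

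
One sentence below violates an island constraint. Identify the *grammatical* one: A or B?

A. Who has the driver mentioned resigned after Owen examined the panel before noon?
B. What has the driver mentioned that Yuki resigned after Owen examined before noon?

In B, the wh-phrase is extracted from inside an adjunct island (introduced by "after"), which blocks movement.
In A, the extraction path crosses only that-complement boundaries, which are transparent.
So A is grammatical.

A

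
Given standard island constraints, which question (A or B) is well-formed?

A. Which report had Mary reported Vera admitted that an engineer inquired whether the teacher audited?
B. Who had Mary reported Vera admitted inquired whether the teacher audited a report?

B

In A, the wh-phrase is extracted from inside a wh-island (introduced by "whether"), which blocks movement.
In B, the extraction path crosses only that-complement boundaries, which are transparent.
So B is grammatical.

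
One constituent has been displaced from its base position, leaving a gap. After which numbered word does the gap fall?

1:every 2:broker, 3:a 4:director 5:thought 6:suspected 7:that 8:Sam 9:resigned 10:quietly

5

The displaced element is "every broker" (word 2).
It is linked across 1 clause boundary (Ø).
It functions as the subject of "suspected", so the gap sits immediately after word 5 ("thought").
Base order: A director thought that every broker suspected that Sam resigned quietly.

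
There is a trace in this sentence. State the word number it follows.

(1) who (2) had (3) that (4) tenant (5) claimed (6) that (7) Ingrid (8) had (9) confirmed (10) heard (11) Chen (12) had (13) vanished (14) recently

The displaced element is "who" (word 1).
It is linked across 2 clause boundaries (that → Ø).
It functions as the subject of "heard", so the gap sits immediately after word 9 ("confirmed").
Base order: That tenant had claimed that Ingrid had confirmed that who heard Chen had vanished recently.

9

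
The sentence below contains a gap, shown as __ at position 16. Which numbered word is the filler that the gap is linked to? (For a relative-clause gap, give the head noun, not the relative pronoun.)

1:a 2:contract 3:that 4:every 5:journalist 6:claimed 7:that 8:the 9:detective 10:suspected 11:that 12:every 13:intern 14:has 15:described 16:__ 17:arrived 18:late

The gap at 16 is the object of "described", inside a relative clause.
The relative pronoun is "that" (word 3); it is bound by the head noun immediately before it.
Its filler is the head noun "contract", at word 2.

2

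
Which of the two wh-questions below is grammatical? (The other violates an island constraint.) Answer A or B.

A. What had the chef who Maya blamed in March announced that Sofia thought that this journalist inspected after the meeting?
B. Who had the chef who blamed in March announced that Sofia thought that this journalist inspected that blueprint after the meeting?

In B, the wh-phrase is extracted from inside a complex-NP island (relative clause) (introduced by "who"), which blocks movement.
In A, the extraction path crosses only that-complement boundaries, which are transparent.
So A is grammatical.

A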